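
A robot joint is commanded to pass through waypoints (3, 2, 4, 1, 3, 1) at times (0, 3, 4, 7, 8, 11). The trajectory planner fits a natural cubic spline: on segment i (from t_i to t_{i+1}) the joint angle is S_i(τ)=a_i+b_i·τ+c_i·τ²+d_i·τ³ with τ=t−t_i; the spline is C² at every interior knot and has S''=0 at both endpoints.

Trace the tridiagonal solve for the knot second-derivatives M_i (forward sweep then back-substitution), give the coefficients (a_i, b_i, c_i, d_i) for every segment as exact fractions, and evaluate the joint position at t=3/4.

Δ: Δ0=-1/3, Δ1=2, Δ2=-1, Δ3=2, Δ4=-2/3
row 1: diag=8, rhs=14; c'=1/8, d'=7/4
row 2: denom=8−1·1/8=63/8; d'=(-18−1·7/4)/(63/8)=-158/63
row 3: denom=8−3·8/21=48/7; d'=(18−3·-158/63)/(48/7)=67/18
row 4: denom=8−1·7/48=377/48; d'=(-16−1·67/18)/(377/48)=-2840/1131
back: M4=-2840/1131
back: M3=67/18−7/48·-2840/1131=4624/1131
back: M2=-158/63−8/21·4624/1131=-4598/1131
back: M1=7/4−1/8·-4598/1131=2554/1131
M: M0=0, M1=2554/1131, M2=-4598/1131, M3=4624/1131, M4=-2840/1131, M5=0
seg 0: a=3, c=M0/2=0, d=(M1−M0)/(6·3)=1277/10179, b=Δ0−h0·(2M0+M1)/6=-1654/1131
seg 1: a=2, c=M1/2=1277/1131, d=(M2−M1)/(6·1)=-1192/1131, b=Δ1−h1·(2M1+M2)/6=2177/1131
seg 2: a=4, c=M2/2=-2299/1131, d=(M3−M2)/(6·3)=53/117, b=Δ2−h2·(2M2+M3)/6=385/377
seg 3: a=1, c=M3/2=2312/1131, d=(M4−M3)/(6·1)=-1244/1131, b=Δ3−h3·(2M3+M4)/6=398/377
seg 4: a=3, c=M4/2=-1420/1131, d=(M5−M4)/(6·3)=1420/10179, b=Δ4−h4·(2M4+M5)/6=2086/1131
t_q=3/4 → seg 0, τ=3/4; S=3+-1654/1131·τ+0·τ²+1277/10179·τ³=47197/24128

  seg 0: a=3 b=-1654/1131 c=0 d=1277/10179
  seg 1: a=2 b=2177/1131 c=1277/1131 d=-1192/1131
  seg 2: a=4 b=385/377 c=-2299/1131 d=53/117
  seg 3: a=1 b=398/377 c=2312/1131 d=-1244/1131
  seg 4: a=3 b=2086/1131 c=-1420/1131 d=1420/10179
S(3/4) = 47197/24128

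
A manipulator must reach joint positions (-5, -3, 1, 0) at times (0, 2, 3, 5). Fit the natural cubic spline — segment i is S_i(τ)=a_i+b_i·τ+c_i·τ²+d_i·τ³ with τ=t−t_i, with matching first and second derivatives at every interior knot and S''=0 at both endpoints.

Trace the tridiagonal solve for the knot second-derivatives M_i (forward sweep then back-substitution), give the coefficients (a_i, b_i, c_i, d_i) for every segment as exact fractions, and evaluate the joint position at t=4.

Δ: Δ0=1, Δ1=4, Δ2=-1/2
row 1: diag=6, rhs=18; c'=1/6, d'=3
row 2: denom=6−1·1/6=35/6; d'=(-27−1·3)/(35/6)=-36/7
back: M2=-36/7
back: M1=3−1/6·-36/7=27/7
M: M0=0, M1=27/7, M2=-36/7, M3=0
seg 0: a=-5, c=M0/2=0, d=(M1−M0)/(6·2)=9/28, b=Δ0−h0·(2M0+M1)/6=-2/7
seg 1: a=-3, c=M1/2=27/14, d=(M2−M1)/(6·1)=-3/2, b=Δ1−h1·(2M1+M2)/6=25/7
seg 2: a=1, c=M2/2=-18/7, d=(M3−M2)/(6·2)=3/7, b=Δ2−h2·(2M2+M3)/6=41/14
t_q=4 → seg 2, τ=1; S=1+41/14·τ+-18/7·τ²+3/7·τ³=25/14

  seg 0: a=-5 b=-2/7 c=0 d=9/28
  seg 1: a=-3 b=25/7 c=27/14 d=-3/2
  seg 2: a=1 b=41/14 c=-18/7 d=3/7
S(4) = 25/14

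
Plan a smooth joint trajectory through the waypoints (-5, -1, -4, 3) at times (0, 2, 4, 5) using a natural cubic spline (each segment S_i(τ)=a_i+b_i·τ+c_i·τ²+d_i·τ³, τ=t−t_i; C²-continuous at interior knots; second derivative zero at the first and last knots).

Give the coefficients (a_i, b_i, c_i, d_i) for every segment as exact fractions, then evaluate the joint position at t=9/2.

Δ: Δ0=2, Δ1=-3/2, Δ2=7
row 1: diag=8, rhs=-21; c'=1/4, d'=-21/8
row 2: denom=6−2·1/4=11/2; d'=(51−2·-21/8)/(11/2)=225/22
back: M2=225/22
back: M1=-21/8−1/4·225/22=-57/11
M: M0=0, M1=-57/11, M2=225/22, M3=0
seg 0: a=-5, c=M0/2=0, d=(M1−M0)/(6·2)=-19/44, b=Δ0−h0·(2M0+M1)/6=41/11
seg 1: a=-1, c=M1/2=-57/22, d=(M2−M1)/(6·2)=113/88, b=Δ1−h1·(2M1+M2)/6=-16/11
seg 2: a=-4, c=M2/2=225/44, d=(M3−M2)/(6·1)=-75/44, b=Δ2−h2·(2M2+M3)/6=79/22
t_q=9/2 → seg 2, τ=1/2; S=-4+79/22·τ+225/44·τ²+-75/44·τ³=-401/352

  seg 0: a=-5 b=41/11 c=0 d=-19/44
  seg 1: a=-1 b=-16/11 c=-57/22 d=113/88
  seg 2: a=-4 b=79/22 c=225/44 d=-75/44
S(9/2) = -401/352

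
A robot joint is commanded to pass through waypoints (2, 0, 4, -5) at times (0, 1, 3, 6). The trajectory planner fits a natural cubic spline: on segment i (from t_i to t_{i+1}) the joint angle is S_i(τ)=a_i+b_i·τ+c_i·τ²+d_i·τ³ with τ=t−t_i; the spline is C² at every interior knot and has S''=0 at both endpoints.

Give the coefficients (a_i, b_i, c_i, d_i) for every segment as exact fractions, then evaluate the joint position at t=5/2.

Δ: Δ0=-2, Δ1=2, Δ2=-3
row 1: diag=6, rhs=24; c'=1/3, d'=4
row 2: denom=10−2·1/3=28/3; d'=(-30−2·4)/(28/3)=-57/14
back: M2=-57/14
back: M1=4−1/3·-57/14=75/14
M: M0=0, M1=75/14, M2=-57/14, M3=0
seg 0: a=2, c=M0/2=0, d=(M1−M0)/(6·1)=25/28, b=Δ0−h0·(2M0+M1)/6=-81/28
seg 1: a=0, c=M1/2=75/28, d=(M2−M1)/(6·2)=-11/14, b=Δ1−h1·(2M1+M2)/6=-3/14
seg 2: a=4, c=M2/2=-57/28, d=(M3−M2)/(6·3)=19/84, b=Δ2−h2·(2M2+M3)/6=15/14
t_q=5/2 → seg 1, τ=3/2; S=0+-3/14·τ+75/28·τ²+-11/14·τ³=171/56

  seg 0: a=2 b=-81/28 c=0 d=25/28
  seg 1: a=0 b=-3/14 c=75/28 d=-11/14
  seg 2: a=4 b=15/14 c=-57/28 d=19/84
S(5/2) = 171/56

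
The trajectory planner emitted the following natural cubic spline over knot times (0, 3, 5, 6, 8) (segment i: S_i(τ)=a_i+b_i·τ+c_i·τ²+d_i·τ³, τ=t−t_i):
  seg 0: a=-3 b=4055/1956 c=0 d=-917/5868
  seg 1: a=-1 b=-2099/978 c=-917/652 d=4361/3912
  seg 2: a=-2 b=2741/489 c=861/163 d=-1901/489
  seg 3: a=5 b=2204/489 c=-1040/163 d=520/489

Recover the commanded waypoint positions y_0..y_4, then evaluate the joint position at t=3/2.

y_0 = S_0(0) = a_0 = -3
y_1 = S_1(0) = a_1 = -1
y_2 = S_2(0) = a_2 = -2
y_3 = S_3(0) = a_3 = 5
y_4 = S_3(2) = -3
t_q=3/2 is in segment 0 (τ=3/2); S_0(τ)=-2179/5216

y_0=-3 y_1=-1 y_2=-2 y_3=5 y_4=-3
S(3/2) = -2179/5216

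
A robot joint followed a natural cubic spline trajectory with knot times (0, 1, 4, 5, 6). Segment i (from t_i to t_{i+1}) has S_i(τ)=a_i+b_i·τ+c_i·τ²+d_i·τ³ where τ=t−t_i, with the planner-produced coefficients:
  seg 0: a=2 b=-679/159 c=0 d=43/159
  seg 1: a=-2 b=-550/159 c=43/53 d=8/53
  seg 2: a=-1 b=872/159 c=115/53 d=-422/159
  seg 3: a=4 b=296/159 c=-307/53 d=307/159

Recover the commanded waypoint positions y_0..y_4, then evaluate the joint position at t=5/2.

y_0 = S_0(0) = a_0 = 2
y_1 = S_1(0) = a_1 = -2
y_2 = S_2(0) = a_2 = -1
y_3 = S_3(0) = a_3 = 4
y_4 = S_3(1) = 2
t_q=5/2 is in segment 1 (τ=3/2); S_1(τ)=-1029/212

y_0=2 y_1=-2 y_2=-1 y_3=4 y_4=2
S(5/2) = -1029/212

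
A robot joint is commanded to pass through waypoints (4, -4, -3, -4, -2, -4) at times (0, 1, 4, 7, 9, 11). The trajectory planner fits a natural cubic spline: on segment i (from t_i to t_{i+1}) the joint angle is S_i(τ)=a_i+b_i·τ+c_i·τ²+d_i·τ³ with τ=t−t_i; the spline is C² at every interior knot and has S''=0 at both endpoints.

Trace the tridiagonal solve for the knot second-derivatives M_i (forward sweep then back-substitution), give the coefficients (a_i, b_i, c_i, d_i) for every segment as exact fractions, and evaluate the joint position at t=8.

Δ: Δ0=-8, Δ1=1/3, Δ2=-1/3, Δ3=1, Δ4=-1
row 1: diag=8, rhs=50; c'=3/8, d'=25/4
row 2: denom=12−3·3/8=87/8; d'=(-4−3·25/4)/(87/8)=-182/87
row 3: denom=10−3·8/29=266/29; d'=(8−3·-182/87)/(266/29)=207/133
row 4: denom=8−2·29/133=1006/133; d'=(-12−2·207/133)/(1006/133)=-1005/503
back: M4=-1005/503
back: M3=207/133−29/133·-1005/503=1002/503
back: M2=-182/87−8/29·1002/503=-3986/1509
back: M1=25/4−3/8·-3986/1509=3642/503
M: M0=0, M1=3642/503, M2=-3986/1509, M3=1002/503, M4=-1005/503, M5=0
seg 0: a=4, c=M0/2=0, d=(M1−M0)/(6·1)=607/503, b=Δ0−h0·(2M0+M1)/6=-4631/503
seg 1: a=-4, c=M1/2=1821/503, d=(M2−M1)/(6·3)=-7456/13581, b=Δ1−h1·(2M1+M2)/6=-2810/503
seg 2: a=-3, c=M2/2=-1993/1509, d=(M3−M2)/(6·3)=3496/13581, b=Δ2−h2·(2M2+M3)/6=660/503
seg 3: a=-4, c=M3/2=501/503, d=(M4−M3)/(6·2)=-669/2012, b=Δ3−h3·(2M3+M4)/6=170/503
seg 4: a=-2, c=M4/2=-1005/1006, d=(M5−M4)/(6·2)=335/2012, b=Δ4−h4·(2M4+M5)/6=167/503
t_q=8 → seg 3, τ=1; S=-4+170/503·τ+501/503·τ²+-669/2012·τ³=-6033/2012

  seg 0: a=4 b=-4631/503 c=0 d=607/503
  seg 1: a=-4 b=-2810/503 c=1821/503 d=-7456/13581
  seg 2: a=-3 b=660/503 c=-1993/1509 d=3496/13581
  seg 3: a=-4 b=170/503 c=501/503 d=-669/2012
  seg 4: a=-2 b=167/503 c=-1005/1006 d=335/2012
S(8) = -6033/2012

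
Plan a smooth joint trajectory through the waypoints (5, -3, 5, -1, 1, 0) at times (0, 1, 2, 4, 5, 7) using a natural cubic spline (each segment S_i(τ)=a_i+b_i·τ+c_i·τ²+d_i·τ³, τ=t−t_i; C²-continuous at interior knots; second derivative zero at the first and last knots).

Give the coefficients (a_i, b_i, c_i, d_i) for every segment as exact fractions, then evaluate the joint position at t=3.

Δ: Δ0=-8, Δ1=8, Δ2=-3, Δ3=2, Δ4=-1/2
row 1: diag=4, rhs=96; c'=1/4, d'=24
row 2: denom=6−1·1/4=23/4; d'=(-66−1·24)/(23/4)=-360/23
row 3: denom=6−2·8/23=122/23; d'=(30−2·-360/23)/(122/23)=705/61
row 4: denom=6−1·23/122=709/122; d'=(-15−1·705/61)/(709/122)=-3240/709
back: M4=-3240/709
back: M3=705/61−23/122·-3240/709=8805/709
back: M2=-360/23−8/23·8805/709=-14160/709
back: M1=24−1/4·-14160/709=20556/709
M: M0=0, M1=20556/709, M2=-14160/709, M3=8805/709, M4=-3240/709, M5=0
seg 0: a=5, c=M0/2=0, d=(M1−M0)/(6·1)=3426/709, b=Δ0−h0·(2M0+M1)/6=-9098/709
seg 1: a=-3, c=M1/2=10278/709, d=(M2−M1)/(6·1)=-5786/709, b=Δ1−h1·(2M1+M2)/6=1180/709
seg 2: a=5, c=M2/2=-7080/709, d=(M3−M2)/(6·2)=7655/2836, b=Δ2−h2·(2M2+M3)/6=4378/709
seg 3: a=-1, c=M3/2=8805/1418, d=(M4−M3)/(6·1)=-4015/1418, b=Δ3−h3·(2M3+M4)/6=-977/709
seg 4: a=1, c=M4/2=-1620/709, d=(M5−M4)/(6·2)=270/709, b=Δ4−h4·(2M4+M5)/6=3611/1418
t_q=3 → seg 2, τ=1; S=5+4378/709·τ+-7080/709·τ²+7655/2836·τ³=11027/2836

  seg 0: a=5 b=-9098/709 c=0 d=3426/709
  seg 1: a=-3 b=1180/709 c=10278/709 d=-5786/709
  seg 2: a=5 b=4378/709 c=-7080/709 d=7655/2836
  seg 3: a=-1 b=-977/709 c=8805/1418 d=-4015/1418
  seg 4: a=1 b=3611/1418 c=-1620/709 d=270/709
S(3) = 11027/2836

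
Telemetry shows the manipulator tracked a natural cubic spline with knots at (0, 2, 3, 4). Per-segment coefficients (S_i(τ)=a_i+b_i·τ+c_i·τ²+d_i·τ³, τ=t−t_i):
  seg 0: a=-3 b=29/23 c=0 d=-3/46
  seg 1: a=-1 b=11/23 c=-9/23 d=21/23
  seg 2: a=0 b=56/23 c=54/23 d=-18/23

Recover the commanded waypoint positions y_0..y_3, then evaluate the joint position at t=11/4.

y_0=-3 y_1=-1 y_2=0 y_3=4
S(11/4) = -701/1472

y_0 = S_0(0) = a_0 = -3
y_1 = S_1(0) = a_1 = -1
y_2 = S_2(0) = a_2 = 0
y_3 = S_2(1) = 4
t_q=11/4 is in segment 1 (τ=3/4); S_1(τ)=-701/1472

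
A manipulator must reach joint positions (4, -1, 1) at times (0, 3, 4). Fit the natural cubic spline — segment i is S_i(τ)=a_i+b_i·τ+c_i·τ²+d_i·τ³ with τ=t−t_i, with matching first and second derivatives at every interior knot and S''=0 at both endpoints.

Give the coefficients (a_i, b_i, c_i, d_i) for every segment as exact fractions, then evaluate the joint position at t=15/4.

  seg 0: a=4 b=-73/24 c=0 d=11/72
  seg 1: a=-1 b=13/12 c=11/8 d=-11/24
S(15/4) = 201/512

Δ: Δ0=-5/3, Δ1=2
row 1: diag=8, rhs=22; c'=1/8, d'=11/4
back: M1=11/4
M: M0=0, M1=11/4, M2=0
seg 0: a=4, c=M0/2=0, d=(M1−M0)/(6·3)=11/72, b=Δ0−h0·(2M0+M1)/6=-73/24
seg 1: a=-1, c=M1/2=11/8, d=(M2−M1)/(6·1)=-11/24, b=Δ1−h1·(2M1+M2)/6=13/12
t_q=15/4 → seg 1, τ=3/4; S=-1+13/12·τ+11/8·τ²+-11/24·τ³=201/512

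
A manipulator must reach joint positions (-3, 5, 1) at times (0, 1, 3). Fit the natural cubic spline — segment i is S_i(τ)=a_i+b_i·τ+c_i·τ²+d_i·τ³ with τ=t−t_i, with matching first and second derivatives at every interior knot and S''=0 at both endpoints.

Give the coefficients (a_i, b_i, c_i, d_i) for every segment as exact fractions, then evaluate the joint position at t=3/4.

Δ: Δ0=8, Δ1=-2
row 1: diag=6, rhs=-60; c'=1/3, d'=-10
back: M1=-10
M: M0=0, M1=-10, M2=0
seg 0: a=-3, c=M0/2=0, d=(M1−M0)/(6·1)=-5/3, b=Δ0−h0·(2M0+M1)/6=29/3
seg 1: a=5, c=M1/2=-5, d=(M2−M1)/(6·2)=5/6, b=Δ1−h1·(2M1+M2)/6=14/3
t_q=3/4 → seg 0, τ=3/4; S=-3+29/3·τ+0·τ²+-5/3·τ³=227/64

  seg 0: a=-3 b=29/3 c=0 d=-5/3
  seg 1: a=5 b=14/3 c=-5 d=5/6
S(3/4) = 227/64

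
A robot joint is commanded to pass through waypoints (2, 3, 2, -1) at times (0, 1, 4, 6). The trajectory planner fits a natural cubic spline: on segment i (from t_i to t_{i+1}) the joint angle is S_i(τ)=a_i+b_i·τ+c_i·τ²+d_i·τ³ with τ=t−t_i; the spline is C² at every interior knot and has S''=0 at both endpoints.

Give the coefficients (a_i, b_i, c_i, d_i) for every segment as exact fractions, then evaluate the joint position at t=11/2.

Δ: Δ0=1, Δ1=-1/3, Δ2=-3/2
row 1: diag=8, rhs=-8; c'=3/8, d'=-1
row 2: denom=10−3·3/8=71/8; d'=(-7−3·-1)/(71/8)=-32/71
back: M2=-32/71
back: M1=-1−3/8·-32/71=-59/71
M: M0=0, M1=-59/71, M2=-32/71, M3=0
seg 0: a=2, c=M0/2=0, d=(M1−M0)/(6·1)=-59/426, b=Δ0−h0·(2M0+M1)/6=485/426
seg 1: a=3, c=M1/2=-59/142, d=(M2−M1)/(6·3)=3/142, b=Δ1−h1·(2M1+M2)/6=154/213
seg 2: a=2, c=M2/2=-16/71, d=(M3−M2)/(6·2)=8/213, b=Δ2−h2·(2M2+M3)/6=-511/426
t_q=11/2 → seg 2, τ=3/2; S=2+-511/426·τ+-16/71·τ²+8/213·τ³=-51/284

  seg 0: a=2 b=485/426 c=0 d=-59/426
  seg 1: a=3 b=154/213 c=-59/142 d=3/142
  seg 2: a=2 b=-511/426 c=-16/71 d=8/213
S(11/2) = -51/284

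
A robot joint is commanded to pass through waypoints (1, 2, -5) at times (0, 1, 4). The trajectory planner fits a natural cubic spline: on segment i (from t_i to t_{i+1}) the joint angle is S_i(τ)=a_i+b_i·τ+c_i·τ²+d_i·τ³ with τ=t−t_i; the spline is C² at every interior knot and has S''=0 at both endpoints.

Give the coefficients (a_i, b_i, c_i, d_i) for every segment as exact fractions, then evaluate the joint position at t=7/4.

Δ: Δ0=1, Δ1=-7/3
row 1: diag=8, rhs=-20; c'=3/8, d'=-5/2
back: M1=-5/2
M: M0=0, M1=-5/2, M2=0
seg 0: a=1, c=M0/2=0, d=(M1−M0)/(6·1)=-5/12, b=Δ0−h0·(2M0+M1)/6=17/12
seg 1: a=2, c=M1/2=-5/4, d=(M2−M1)/(6·3)=5/36, b=Δ1−h1·(2M1+M2)/6=1/6
t_q=7/4 → seg 1, τ=3/4; S=2+1/6·τ+-5/4·τ²+5/36·τ³=379/256

  seg 0: a=1 b=17/12 c=0 d=-5/12
  seg 1: a=2 b=1/6 c=-5/4 d=5/36
S(7/4) = 379/256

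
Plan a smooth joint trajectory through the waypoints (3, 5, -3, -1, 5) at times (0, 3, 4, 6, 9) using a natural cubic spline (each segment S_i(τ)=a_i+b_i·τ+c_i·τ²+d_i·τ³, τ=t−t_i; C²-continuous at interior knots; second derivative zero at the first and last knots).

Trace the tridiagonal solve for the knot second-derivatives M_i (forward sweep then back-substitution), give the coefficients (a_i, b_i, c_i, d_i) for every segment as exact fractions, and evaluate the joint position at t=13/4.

  seg 0: a=3 b=1006/219 c=0 d=-860/1971
  seg 1: a=5 b=-1574/219 c=-860/219 d=682/219
  seg 2: a=-3 b=-416/73 c=1186/219 d=-905/876
  seg 3: a=-1 b=781/219 c=-343/438 d=343/3942
S(13/4) = 7023/2336

Δ: Δ0=2/3, Δ1=-8, Δ2=1, Δ3=2
row 1: diag=8, rhs=-52; c'=1/8, d'=-13/2
row 2: denom=6−1·1/8=47/8; d'=(54−1·-13/2)/(47/8)=484/47
row 3: denom=10−2·16/47=438/47; d'=(6−2·484/47)/(438/47)=-343/219
back: M3=-343/219
back: M2=484/47−16/47·-343/219=2372/219
back: M1=-13/2−1/8·2372/219=-1720/219
M: M0=0, M1=-1720/219, M2=2372/219, M3=-343/219, M4=0
seg 0: a=3, c=M0/2=0, d=(M1−M0)/(6·3)=-860/1971, b=Δ0−h0·(2M0+M1)/6=1006/219
seg 1: a=5, c=M1/2=-860/219, d=(M2−M1)/(6·1)=682/219, b=Δ1−h1·(2M1+M2)/6=-1574/219
seg 2: a=-3, c=M2/2=1186/219, d=(M3−M2)/(6·2)=-905/876, b=Δ2−h2·(2M2+M3)/6=-416/73
seg 3: a=-1, c=M3/2=-343/438, d=(M4−M3)/(6·3)=343/3942, b=Δ3−h3·(2M3+M4)/6=781/219
t_q=13/4 → seg 1, τ=1/4; S=5+-1574/219·τ+-860/219·τ²+682/219·τ³=7023/2336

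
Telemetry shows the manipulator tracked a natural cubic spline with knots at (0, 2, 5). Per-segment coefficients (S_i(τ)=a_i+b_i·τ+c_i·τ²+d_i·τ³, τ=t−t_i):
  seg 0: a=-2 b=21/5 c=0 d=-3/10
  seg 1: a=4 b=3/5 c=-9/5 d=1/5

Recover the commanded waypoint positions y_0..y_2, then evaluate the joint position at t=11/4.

y_0 = S_0(0) = a_0 = -2
y_1 = S_1(0) = a_1 = 4
y_2 = S_1(3) = -5
t_q=11/4 is in segment 1 (τ=3/4); S_1(τ)=1127/320

y_0=-2 y_1=4 y_2=-5
S(11/4) = 1127/320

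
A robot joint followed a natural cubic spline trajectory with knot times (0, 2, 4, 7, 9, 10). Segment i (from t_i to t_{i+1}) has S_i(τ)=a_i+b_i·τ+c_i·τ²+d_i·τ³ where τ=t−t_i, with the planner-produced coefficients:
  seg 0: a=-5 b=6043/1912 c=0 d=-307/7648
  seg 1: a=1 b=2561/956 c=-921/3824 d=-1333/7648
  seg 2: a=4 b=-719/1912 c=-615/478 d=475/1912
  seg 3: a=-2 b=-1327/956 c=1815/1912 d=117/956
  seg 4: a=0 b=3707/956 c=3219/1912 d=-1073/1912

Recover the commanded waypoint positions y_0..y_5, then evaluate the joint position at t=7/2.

y_0 = S_0(0) = a_0 = -5
y_1 = S_1(0) = a_1 = 1
y_2 = S_2(0) = a_2 = 4
y_3 = S_3(0) = a_3 = -2
y_4 = S_4(0) = a_4 = 0
y_5 = S_4(1) = 5
t_q=7/2 is in segment 1 (τ=3/2); S_1(τ)=237893/61184

y_0=-5 y_1=1 y_2=4 y_3=-2 y_4=0 y_5=5
S(7/2) = 237893/61184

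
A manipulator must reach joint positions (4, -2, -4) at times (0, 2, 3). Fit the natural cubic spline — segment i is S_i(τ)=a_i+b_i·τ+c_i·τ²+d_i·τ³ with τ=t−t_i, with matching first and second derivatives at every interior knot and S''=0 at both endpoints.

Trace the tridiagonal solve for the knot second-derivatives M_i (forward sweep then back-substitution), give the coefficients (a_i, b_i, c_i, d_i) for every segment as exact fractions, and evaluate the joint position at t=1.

Δ: Δ0=-3, Δ1=-2
row 1: diag=6, rhs=6; c'=1/6, d'=1
back: M1=1
M: M0=0, M1=1, M2=0
seg 0: a=4, c=M0/2=0, d=(M1−M0)/(6·2)=1/12, b=Δ0−h0·(2M0+M1)/6=-10/3
seg 1: a=-2, c=M1/2=1/2, d=(M2−M1)/(6·1)=-1/6, b=Δ1−h1·(2M1+M2)/6=-7/3
t_q=1 → seg 0, τ=1; S=4+-10/3·τ+0·τ²+1/12·τ³=3/4

  seg 0: a=4 b=-10/3 c=0 d=1/12
  seg 1: a=-2 b=-7/3 c=1/2 d=-1/6
S(1) = 3/4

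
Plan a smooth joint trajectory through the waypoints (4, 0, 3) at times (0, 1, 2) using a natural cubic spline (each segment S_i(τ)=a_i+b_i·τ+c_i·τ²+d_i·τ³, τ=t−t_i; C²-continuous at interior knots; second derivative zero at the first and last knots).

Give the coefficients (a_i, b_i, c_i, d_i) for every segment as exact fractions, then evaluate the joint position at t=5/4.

Δ: Δ0=-4, Δ1=3
row 1: diag=4, rhs=42; c'=1/4, d'=21/2
back: M1=21/2
M: M0=0, M1=21/2, M2=0
seg 0: a=4, c=M0/2=0, d=(M1−M0)/(6·1)=7/4, b=Δ0−h0·(2M0+M1)/6=-23/4
seg 1: a=0, c=M1/2=21/4, d=(M2−M1)/(6·1)=-7/4, b=Δ1−h1·(2M1+M2)/6=-1/2
t_q=5/4 → seg 1, τ=1/4; S=0+-1/2·τ+21/4·τ²+-7/4·τ³=45/256

  seg 0: a=4 b=-23/4 c=0 d=7/4
  seg 1: a=0 b=-1/2 c=21/4 d=-7/4
S(5/4) = 45/256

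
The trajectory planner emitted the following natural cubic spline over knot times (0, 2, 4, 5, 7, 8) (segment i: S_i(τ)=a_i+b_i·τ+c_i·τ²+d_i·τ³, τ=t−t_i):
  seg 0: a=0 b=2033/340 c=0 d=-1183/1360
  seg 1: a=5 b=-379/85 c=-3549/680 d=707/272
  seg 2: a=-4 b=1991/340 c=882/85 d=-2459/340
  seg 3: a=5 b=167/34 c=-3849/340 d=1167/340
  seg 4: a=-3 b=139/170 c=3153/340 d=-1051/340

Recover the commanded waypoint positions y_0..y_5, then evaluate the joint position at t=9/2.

y_0 = S_0(0) = a_0 = 0
y_1 = S_1(0) = a_1 = 5
y_2 = S_2(0) = a_2 = -4
y_3 = S_3(0) = a_3 = 5
y_4 = S_4(0) = a_4 = -3
y_5 = S_4(1) = 4
t_q=9/2 is in segment 2 (τ=1/2); S_2(τ)=1681/2720

y_0=0 y_1=5 y_2=-4 y_3=5 y_4=-3 y_5=4
S(9/2) = 1681/2720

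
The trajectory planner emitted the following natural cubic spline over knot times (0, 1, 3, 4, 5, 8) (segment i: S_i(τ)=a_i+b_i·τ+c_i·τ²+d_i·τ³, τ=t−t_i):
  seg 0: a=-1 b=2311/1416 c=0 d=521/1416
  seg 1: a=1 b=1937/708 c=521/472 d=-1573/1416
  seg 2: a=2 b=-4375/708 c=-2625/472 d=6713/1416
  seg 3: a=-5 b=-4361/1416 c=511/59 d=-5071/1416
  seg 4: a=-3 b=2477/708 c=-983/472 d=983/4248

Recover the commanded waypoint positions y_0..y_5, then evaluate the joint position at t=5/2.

y_0 = S_0(0) = a_0 = -1
y_1 = S_1(0) = a_1 = 1
y_2 = S_2(0) = a_2 = 2
y_3 = S_3(0) = a_3 = -5
y_4 = S_4(0) = a_4 = -3
y_5 = S_4(3) = -5
t_q=5/2 is in segment 1 (τ=3/2); S_1(τ)=14493/3776

y_0=-1 y_1=1 y_2=2 y_3=-5 y_4=-3 y_5=-5
S(5/2) = 14493/3776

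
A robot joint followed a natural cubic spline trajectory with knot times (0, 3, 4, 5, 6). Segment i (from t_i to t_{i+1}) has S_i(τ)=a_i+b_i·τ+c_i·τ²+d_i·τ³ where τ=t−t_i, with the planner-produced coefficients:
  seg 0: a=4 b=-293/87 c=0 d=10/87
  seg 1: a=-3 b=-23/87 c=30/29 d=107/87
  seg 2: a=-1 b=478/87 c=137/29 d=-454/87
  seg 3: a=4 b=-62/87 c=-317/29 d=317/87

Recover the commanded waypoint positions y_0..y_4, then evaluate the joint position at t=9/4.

y_0 = S_0(0) = a_0 = 4
y_1 = S_1(0) = a_1 = -3
y_2 = S_2(0) = a_2 = -1
y_3 = S_3(0) = a_3 = 4
y_4 = S_3(1) = -4
t_q=9/4 is in segment 0 (τ=9/4); S_0(τ)=-2105/928

y_0=4 y_1=-3 y_2=-1 y_3=4 y_4=-4
S(9/4) = -2105/928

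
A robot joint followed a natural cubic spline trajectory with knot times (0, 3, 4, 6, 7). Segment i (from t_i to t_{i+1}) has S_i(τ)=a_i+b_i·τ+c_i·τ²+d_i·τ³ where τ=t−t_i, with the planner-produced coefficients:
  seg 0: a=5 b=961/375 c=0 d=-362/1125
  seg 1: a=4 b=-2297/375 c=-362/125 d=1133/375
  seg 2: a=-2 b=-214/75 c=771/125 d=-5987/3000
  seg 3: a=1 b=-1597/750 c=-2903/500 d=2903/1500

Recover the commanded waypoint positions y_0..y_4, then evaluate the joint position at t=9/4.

y_0=5 y_1=4 y_2=-2 y_3=1 y_4=-5
S(9/4) = 28403/4000

y_0 = S_0(0) = a_0 = 5
y_1 = S_1(0) = a_1 = 4
y_2 = S_2(0) = a_2 = -2
y_3 = S_3(0) = a_3 = 1
y_4 = S_3(1) = -5
t_q=9/4 is in segment 0 (τ=9/4); S_0(τ)=28403/4000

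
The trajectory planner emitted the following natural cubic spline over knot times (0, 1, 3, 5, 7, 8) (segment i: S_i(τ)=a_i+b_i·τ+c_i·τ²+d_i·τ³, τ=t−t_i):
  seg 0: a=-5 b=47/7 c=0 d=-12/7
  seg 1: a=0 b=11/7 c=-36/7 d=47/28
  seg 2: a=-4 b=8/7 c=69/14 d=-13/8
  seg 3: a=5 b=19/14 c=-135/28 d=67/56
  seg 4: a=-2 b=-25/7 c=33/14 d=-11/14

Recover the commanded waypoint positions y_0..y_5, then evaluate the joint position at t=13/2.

y_0 = S_0(0) = a_0 = -5
y_1 = S_1(0) = a_1 = 0
y_2 = S_2(0) = a_2 = -4
y_3 = S_3(0) = a_3 = 5
y_4 = S_4(0) = a_4 = -2
y_5 = S_4(1) = -4
t_q=13/2 is in segment 3 (τ=3/2); S_3(τ)=101/448

y_0=-5 y_1=0 y_2=-4 y_3=5 y_4=-2 y_5=-4
S(13/2) = 101/448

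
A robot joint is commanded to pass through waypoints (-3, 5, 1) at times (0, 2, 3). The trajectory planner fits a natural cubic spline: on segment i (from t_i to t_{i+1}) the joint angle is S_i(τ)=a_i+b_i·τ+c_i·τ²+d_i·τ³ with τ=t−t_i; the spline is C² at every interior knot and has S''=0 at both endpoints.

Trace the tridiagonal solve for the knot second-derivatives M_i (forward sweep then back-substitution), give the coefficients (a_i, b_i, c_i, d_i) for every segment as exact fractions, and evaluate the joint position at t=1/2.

  seg 0: a=-3 b=20/3 c=0 d=-2/3
  seg 1: a=5 b=-4/3 c=-4 d=4/3
S(1/2) = 1/4

Δ: Δ0=4, Δ1=-4
row 1: diag=6, rhs=-48; c'=1/6, d'=-8
back: M1=-8
M: M0=0, M1=-8, M2=0
seg 0: a=-3, c=M0/2=0, d=(M1−M0)/(6·2)=-2/3, b=Δ0−h0·(2M0+M1)/6=20/3
seg 1: a=5, c=M1/2=-4, d=(M2−M1)/(6·1)=4/3, b=Δ1−h1·(2M1+M2)/6=-4/3
t_q=1/2 → seg 0, τ=1/2; S=-3+20/3·τ+0·τ²+-2/3·τ³=1/4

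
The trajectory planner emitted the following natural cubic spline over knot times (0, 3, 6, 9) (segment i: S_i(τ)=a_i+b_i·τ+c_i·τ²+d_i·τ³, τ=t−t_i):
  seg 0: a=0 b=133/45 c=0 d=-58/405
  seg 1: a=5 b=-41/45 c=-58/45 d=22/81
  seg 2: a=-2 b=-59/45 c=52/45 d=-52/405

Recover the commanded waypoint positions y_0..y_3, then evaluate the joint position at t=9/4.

y_0=0 y_1=5 y_2=-2 y_3=1
S(9/4) = 803/160

y_0 = S_0(0) = a_0 = 0
y_1 = S_1(0) = a_1 = 5
y_2 = S_2(0) = a_2 = -2
y_3 = S_2(3) = 1
t_q=9/4 is in segment 0 (τ=9/4); S_0(τ)=803/160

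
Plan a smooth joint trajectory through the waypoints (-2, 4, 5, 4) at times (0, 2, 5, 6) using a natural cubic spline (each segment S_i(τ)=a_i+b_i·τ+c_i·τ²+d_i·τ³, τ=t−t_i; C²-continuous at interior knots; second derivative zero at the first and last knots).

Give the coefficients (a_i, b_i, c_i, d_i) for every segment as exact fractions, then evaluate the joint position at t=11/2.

Δ: Δ0=3, Δ1=1/3, Δ2=-1
row 1: diag=10, rhs=-16; c'=3/10, d'=-8/5
row 2: denom=8−3·3/10=71/10; d'=(-8−3·-8/5)/(71/10)=-32/71
back: M2=-32/71
back: M1=-8/5−3/10·-32/71=-104/71
M: M0=0, M1=-104/71, M2=-32/71, M3=0
seg 0: a=-2, c=M0/2=0, d=(M1−M0)/(6·2)=-26/213, b=Δ0−h0·(2M0+M1)/6=743/213
seg 1: a=4, c=M1/2=-52/71, d=(M2−M1)/(6·3)=4/71, b=Δ1−h1·(2M1+M2)/6=431/213
seg 2: a=5, c=M2/2=-16/71, d=(M3−M2)/(6·1)=16/213, b=Δ2−h2·(2M2+M3)/6=-181/213
t_q=11/2 → seg 2, τ=1/2; S=5+-181/213·τ+-16/71·τ²+16/213·τ³=643/142

  seg 0: a=-2 b=743/213 c=0 d=-26/213
  seg 1: a=4 b=431/213 c=-52/71 d=4/71
  seg 2: a=5 b=-181/213 c=-16/71 d=16/213
S(11/2) = 643/142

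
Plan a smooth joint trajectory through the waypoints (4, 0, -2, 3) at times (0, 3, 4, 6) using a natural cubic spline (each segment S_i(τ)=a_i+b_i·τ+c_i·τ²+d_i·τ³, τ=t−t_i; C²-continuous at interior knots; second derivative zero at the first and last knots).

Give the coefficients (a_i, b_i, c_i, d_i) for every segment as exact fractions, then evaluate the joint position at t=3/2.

  seg 0: a=4 b=-223/282 c=0 d=-17/282
  seg 1: a=0 b=-341/141 c=-51/94 d=271/282
  seg 2: a=-2 b=-175/282 c=110/47 d=-55/141
S(3/2) = 1963/752

Δ: Δ0=-4/3, Δ1=-2, Δ2=5/2
row 1: diag=8, rhs=-4; c'=1/8, d'=-1/2
row 2: denom=6−1·1/8=47/8; d'=(27−1·-1/2)/(47/8)=220/47
back: M2=220/47
back: M1=-1/2−1/8·220/47=-51/47
M: M0=0, M1=-51/47, M2=220/47, M3=0
seg 0: a=4, c=M0/2=0, d=(M1−M0)/(6·3)=-17/282, b=Δ0−h0·(2M0+M1)/6=-223/282
seg 1: a=0, c=M1/2=-51/94, d=(M2−M1)/(6·1)=271/282, b=Δ1−h1·(2M1+M2)/6=-341/141
seg 2: a=-2, c=M2/2=110/47, d=(M3−M2)/(6·2)=-55/141, b=Δ2−h2·(2M2+M3)/6=-175/282
t_q=3/2 → seg 0, τ=3/2; S=4+-223/282·τ+0·τ²+-17/282·τ³=1963/752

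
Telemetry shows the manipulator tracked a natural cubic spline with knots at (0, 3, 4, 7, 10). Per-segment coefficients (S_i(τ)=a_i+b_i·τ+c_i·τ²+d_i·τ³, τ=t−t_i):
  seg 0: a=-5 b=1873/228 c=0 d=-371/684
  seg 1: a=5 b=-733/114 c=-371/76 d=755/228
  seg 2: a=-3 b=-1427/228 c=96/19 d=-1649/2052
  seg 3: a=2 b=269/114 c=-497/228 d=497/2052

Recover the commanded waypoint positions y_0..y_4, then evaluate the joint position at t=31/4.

y_0 = S_0(0) = a_0 = -5
y_1 = S_1(0) = a_1 = 5
y_2 = S_2(0) = a_2 = -3
y_3 = S_3(0) = a_3 = 2
y_4 = S_3(3) = -4
t_q=31/4 is in segment 3 (τ=3/4); S_3(τ)=12869/4864

y_0=-5 y_1=5 y_2=-3 y_3=2 y_4=-4
S(31/4) = 12869/4864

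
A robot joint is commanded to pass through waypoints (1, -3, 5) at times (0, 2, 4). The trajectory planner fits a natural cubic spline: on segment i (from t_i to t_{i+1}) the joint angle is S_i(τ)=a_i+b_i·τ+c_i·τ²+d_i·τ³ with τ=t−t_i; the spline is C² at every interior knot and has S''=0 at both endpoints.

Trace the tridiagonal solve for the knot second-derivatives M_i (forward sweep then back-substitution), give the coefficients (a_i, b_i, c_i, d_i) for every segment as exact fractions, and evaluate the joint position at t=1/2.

  seg 0: a=1 b=-7/2 c=0 d=3/8
  seg 1: a=-3 b=1 c=9/4 d=-3/8
S(1/2) = -45/64

Δ: Δ0=-2, Δ1=4
row 1: diag=8, rhs=36; c'=1/4, d'=9/2
back: M1=9/2
M: M0=0, M1=9/2, M2=0
seg 0: a=1, c=M0/2=0, d=(M1−M0)/(6·2)=3/8, b=Δ0−h0·(2M0+M1)/6=-7/2
seg 1: a=-3, c=M1/2=9/4, d=(M2−M1)/(6·2)=-3/8, b=Δ1−h1·(2M1+M2)/6=1
t_q=1/2 → seg 0, τ=1/2; S=1+-7/2·τ+0·τ²+3/8·τ³=-45/64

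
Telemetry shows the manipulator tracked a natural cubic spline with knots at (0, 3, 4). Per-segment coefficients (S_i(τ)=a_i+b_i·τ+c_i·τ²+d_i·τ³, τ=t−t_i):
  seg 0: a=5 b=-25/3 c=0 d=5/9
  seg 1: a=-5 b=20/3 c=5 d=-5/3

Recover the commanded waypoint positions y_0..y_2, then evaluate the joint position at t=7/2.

y_0 = S_0(0) = a_0 = 5
y_1 = S_1(0) = a_1 = -5
y_2 = S_1(1) = 5
t_q=7/2 is in segment 1 (τ=1/2); S_1(τ)=-5/8

y_0=5 y_1=-5 y_2=5
S(7/2) = -5/8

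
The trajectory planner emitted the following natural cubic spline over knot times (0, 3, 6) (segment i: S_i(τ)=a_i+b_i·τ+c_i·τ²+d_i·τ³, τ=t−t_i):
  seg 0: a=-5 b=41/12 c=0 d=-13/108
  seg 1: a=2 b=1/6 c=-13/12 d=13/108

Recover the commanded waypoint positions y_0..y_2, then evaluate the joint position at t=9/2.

y_0 = S_0(0) = a_0 = -5
y_1 = S_1(0) = a_1 = 2
y_2 = S_1(3) = -4
t_q=9/2 is in segment 1 (τ=3/2); S_1(τ)=7/32

y_0=-5 y_1=2 y_2=-4
S(9/2) = 7/32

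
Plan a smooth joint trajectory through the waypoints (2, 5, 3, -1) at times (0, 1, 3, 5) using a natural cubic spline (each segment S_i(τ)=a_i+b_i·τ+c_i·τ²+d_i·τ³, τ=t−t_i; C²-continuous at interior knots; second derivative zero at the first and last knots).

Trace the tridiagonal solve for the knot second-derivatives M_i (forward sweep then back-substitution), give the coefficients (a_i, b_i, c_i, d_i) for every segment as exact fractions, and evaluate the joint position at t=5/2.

  seg 0: a=2 b=81/22 c=0 d=-15/22
  seg 1: a=5 b=18/11 c=-45/22 d=4/11
  seg 2: a=3 b=-24/11 c=3/22 d=-1/44
S(5/2) = 359/88

Δ: Δ0=3, Δ1=-1, Δ2=-2
row 1: diag=6, rhs=-24; c'=1/3, d'=-4
row 2: denom=8−2·1/3=22/3; d'=(-6−2·-4)/(22/3)=3/11
back: M2=3/11
back: M1=-4−1/3·3/11=-45/11
M: M0=0, M1=-45/11, M2=3/11, M3=0
seg 0: a=2, c=M0/2=0, d=(M1−M0)/(6·1)=-15/22, b=Δ0−h0·(2M0+M1)/6=81/22
seg 1: a=5, c=M1/2=-45/22, d=(M2−M1)/(6·2)=4/11, b=Δ1−h1·(2M1+M2)/6=18/11
seg 2: a=3, c=M2/2=3/22, d=(M3−M2)/(6·2)=-1/44, b=Δ2−h2·(2M2+M3)/6=-24/11
t_q=5/2 → seg 1, τ=3/2; S=5+18/11·τ+-45/22·τ²+4/11·τ³=359/88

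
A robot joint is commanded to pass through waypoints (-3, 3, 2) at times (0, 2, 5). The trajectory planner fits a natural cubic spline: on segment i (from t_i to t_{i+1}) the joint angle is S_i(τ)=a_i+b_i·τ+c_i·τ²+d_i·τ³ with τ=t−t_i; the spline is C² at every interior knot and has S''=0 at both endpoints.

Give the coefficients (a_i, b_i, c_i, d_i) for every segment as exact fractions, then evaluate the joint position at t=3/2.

Δ: Δ0=3, Δ1=-1/3
row 1: diag=10, rhs=-20; c'=3/10, d'=-2
back: M1=-2
M: M0=0, M1=-2, M2=0
seg 0: a=-3, c=M0/2=0, d=(M1−M0)/(6·2)=-1/6, b=Δ0−h0·(2M0+M1)/6=11/3
seg 1: a=3, c=M1/2=-1, d=(M2−M1)/(6·3)=1/9, b=Δ1−h1·(2M1+M2)/6=5/3
t_q=3/2 → seg 0, τ=3/2; S=-3+11/3·τ+0·τ²+-1/6·τ³=31/16

  seg 0: a=-3 b=11/3 c=0 d=-1/6
  seg 1: a=3 b=5/3 c=-1 d=1/9
S(3/2) = 31/16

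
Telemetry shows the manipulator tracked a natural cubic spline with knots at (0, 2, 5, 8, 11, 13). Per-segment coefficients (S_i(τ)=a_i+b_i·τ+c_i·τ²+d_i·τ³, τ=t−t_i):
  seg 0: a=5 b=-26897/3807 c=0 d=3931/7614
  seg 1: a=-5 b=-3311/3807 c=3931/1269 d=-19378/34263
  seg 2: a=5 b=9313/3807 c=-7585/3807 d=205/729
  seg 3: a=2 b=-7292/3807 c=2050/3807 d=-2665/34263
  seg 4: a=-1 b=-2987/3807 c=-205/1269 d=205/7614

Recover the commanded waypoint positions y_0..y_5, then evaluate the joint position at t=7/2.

y_0=5 y_1=-5 y_2=5 y_3=2 y_4=-1 y_5=-3
S(7/2) = -526/423

y_0 = S_0(0) = a_0 = 5
y_1 = S_1(0) = a_1 = -5
y_2 = S_2(0) = a_2 = 5
y_3 = S_3(0) = a_3 = 2
y_4 = S_4(0) = a_4 = -1
y_5 = S_4(2) = -3
t_q=7/2 is in segment 1 (τ=3/2); S_1(τ)=-526/423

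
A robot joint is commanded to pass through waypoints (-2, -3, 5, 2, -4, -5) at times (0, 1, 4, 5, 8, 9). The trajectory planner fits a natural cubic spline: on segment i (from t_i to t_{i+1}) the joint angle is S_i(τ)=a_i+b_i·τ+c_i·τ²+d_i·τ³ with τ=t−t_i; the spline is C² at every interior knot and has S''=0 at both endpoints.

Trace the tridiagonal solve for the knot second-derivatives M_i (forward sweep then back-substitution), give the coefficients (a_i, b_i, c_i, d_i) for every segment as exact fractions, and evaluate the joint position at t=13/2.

Δ: Δ0=-1, Δ1=8/3, Δ2=-3, Δ3=-2, Δ4=-1
row 1: diag=8, rhs=22; c'=3/8, d'=11/4
row 2: denom=8−3·3/8=55/8; d'=(-34−3·11/4)/(55/8)=-338/55
row 3: denom=8−1·8/55=432/55; d'=(6−1·-338/55)/(432/55)=167/108
row 4: denom=8−3·55/144=329/48; d'=(6−3·167/108)/(329/48)=28/141
back: M4=28/141
back: M3=167/108−55/144·28/141=622/423
back: M2=-338/55−8/55·622/423=-2690/423
back: M1=11/4−3/8·-2690/423=724/141
M: M0=0, M1=724/141, M2=-2690/423, M3=622/423, M4=28/141, M5=0
seg 0: a=-2, c=M0/2=0, d=(M1−M0)/(6·1)=362/423, b=Δ0−h0·(2M0+M1)/6=-785/423
seg 1: a=-3, c=M1/2=362/141, d=(M2−M1)/(6·3)=-2431/3807, b=Δ1−h1·(2M1+M2)/6=301/423
seg 2: a=5, c=M2/2=-1345/423, d=(M3−M2)/(6·1)=184/141, b=Δ2−h2·(2M2+M3)/6=-476/423
seg 3: a=2, c=M3/2=311/423, d=(M4−M3)/(6·3)=-269/3807, b=Δ3−h3·(2M3+M4)/6=-1510/423
seg 4: a=-4, c=M4/2=14/141, d=(M5−M4)/(6·1)=-14/423, b=Δ4−h4·(2M4+M5)/6=-451/423
t_q=13/2 → seg 3, τ=3/2; S=2+-1510/423·τ+311/423·τ²+-269/3807·τ³=-729/376

  seg 0: a=-2 b=-785/423 c=0 d=362/423
  seg 1: a=-3 b=301/423 c=362/141 d=-2431/3807
  seg 2: a=5 b=-476/423 c=-1345/423 d=184/141
  seg 3: a=2 b=-1510/423 c=311/423 d=-269/3807
  seg 4: a=-4 b=-451/423 c=14/141 d=-14/423
S(13/2) = -729/376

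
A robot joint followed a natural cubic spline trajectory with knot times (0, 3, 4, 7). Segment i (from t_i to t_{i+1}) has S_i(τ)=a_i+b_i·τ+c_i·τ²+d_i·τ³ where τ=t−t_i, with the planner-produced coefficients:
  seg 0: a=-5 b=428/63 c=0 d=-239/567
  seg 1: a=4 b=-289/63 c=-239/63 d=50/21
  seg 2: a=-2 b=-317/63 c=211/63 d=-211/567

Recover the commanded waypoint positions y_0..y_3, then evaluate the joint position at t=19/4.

y_0=-5 y_1=4 y_2=-2 y_3=3
S(19/4) = -259/64

y_0 = S_0(0) = a_0 = -5
y_1 = S_1(0) = a_1 = 4
y_2 = S_2(0) = a_2 = -2
y_3 = S_2(3) = 3
t_q=19/4 is in segment 2 (τ=3/4); S_2(τ)=-259/64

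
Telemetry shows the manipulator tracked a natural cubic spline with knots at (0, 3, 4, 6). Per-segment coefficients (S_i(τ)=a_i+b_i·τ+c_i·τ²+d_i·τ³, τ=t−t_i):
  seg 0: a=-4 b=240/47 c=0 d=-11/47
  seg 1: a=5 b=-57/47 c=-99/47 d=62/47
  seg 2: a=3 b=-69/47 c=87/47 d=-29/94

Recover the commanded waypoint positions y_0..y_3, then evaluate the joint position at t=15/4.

y_0=-4 y_1=5 y_2=3 y_3=5
S(15/4) = 5207/1504

y_0 = S_0(0) = a_0 = -4
y_1 = S_1(0) = a_1 = 5
y_2 = S_2(0) = a_2 = 3
y_3 = S_2(2) = 5
t_q=15/4 is in segment 1 (τ=3/4); S_1(τ)=5207/1504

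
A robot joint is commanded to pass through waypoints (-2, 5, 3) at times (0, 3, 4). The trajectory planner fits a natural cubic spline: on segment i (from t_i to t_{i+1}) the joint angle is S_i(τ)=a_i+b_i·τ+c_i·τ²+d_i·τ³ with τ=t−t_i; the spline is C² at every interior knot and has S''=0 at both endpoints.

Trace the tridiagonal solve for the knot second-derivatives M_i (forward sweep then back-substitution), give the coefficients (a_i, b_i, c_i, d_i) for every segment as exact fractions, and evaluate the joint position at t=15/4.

  seg 0: a=-2 b=95/24 c=0 d=-13/72
  seg 1: a=5 b=-11/12 c=-13/8 d=13/24
S(15/4) = 1857/512

Δ: Δ0=7/3, Δ1=-2
row 1: diag=8, rhs=-26; c'=1/8, d'=-13/4
back: M1=-13/4
M: M0=0, M1=-13/4, M2=0
seg 0: a=-2, c=M0/2=0, d=(M1−M0)/(6·3)=-13/72, b=Δ0−h0·(2M0+M1)/6=95/24
seg 1: a=5, c=M1/2=-13/8, d=(M2−M1)/(6·1)=13/24, b=Δ1−h1·(2M1+M2)/6=-11/12
t_q=15/4 → seg 1, τ=3/4; S=5+-11/12·τ+-13/8·τ²+13/24·τ³=1857/512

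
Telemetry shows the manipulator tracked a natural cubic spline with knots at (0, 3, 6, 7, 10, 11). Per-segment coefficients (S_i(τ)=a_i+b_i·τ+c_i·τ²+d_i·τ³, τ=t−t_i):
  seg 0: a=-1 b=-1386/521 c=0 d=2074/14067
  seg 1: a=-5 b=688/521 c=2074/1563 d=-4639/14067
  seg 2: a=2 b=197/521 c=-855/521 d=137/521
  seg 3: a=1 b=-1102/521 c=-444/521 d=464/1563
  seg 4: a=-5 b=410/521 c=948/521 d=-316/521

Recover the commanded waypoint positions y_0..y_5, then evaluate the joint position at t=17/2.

y_0 = S_0(0) = a_0 = -1
y_1 = S_1(0) = a_1 = -5
y_2 = S_2(0) = a_2 = 2
y_3 = S_3(0) = a_3 = 1
y_4 = S_4(0) = a_4 = -5
y_5 = S_4(1) = -3
t_q=17/2 is in segment 3 (τ=3/2); S_3(τ)=-1609/521

y_0=-1 y_1=-5 y_2=2 y_3=1 y_4=-5 y_5=-3
S(17/2) = -1609/521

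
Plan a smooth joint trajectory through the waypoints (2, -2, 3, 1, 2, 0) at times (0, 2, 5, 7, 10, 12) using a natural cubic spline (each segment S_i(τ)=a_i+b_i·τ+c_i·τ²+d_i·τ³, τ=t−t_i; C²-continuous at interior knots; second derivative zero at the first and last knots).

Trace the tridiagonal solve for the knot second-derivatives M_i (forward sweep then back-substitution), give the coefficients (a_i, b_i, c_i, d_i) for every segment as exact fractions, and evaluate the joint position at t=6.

Δ: Δ0=-2, Δ1=5/3, Δ2=-1, Δ3=1/3, Δ4=-1
row 1: diag=10, rhs=22; c'=3/10, d'=11/5
row 2: denom=10−3·3/10=91/10; d'=(-16−3·11/5)/(91/10)=-226/91
row 3: denom=10−2·20/91=870/91; d'=(8−2·-226/91)/(870/91)=118/87
row 4: denom=10−3·91/290=2627/290; d'=(-8−3·118/87)/(2627/290)=-3500/2627
back: M4=-3500/2627
back: M3=118/87−91/290·-3500/2627=13984/7881
back: M2=-226/91−20/91·13984/7881=-22646/7881
back: M1=11/5−3/10·-22646/7881=8044/2627
M: M0=0, M1=8044/2627, M2=-22646/7881, M3=13984/7881, M4=-3500/2627, M5=0
seg 0: a=2, c=M0/2=0, d=(M1−M0)/(6·2)=2011/7881, b=Δ0−h0·(2M0+M1)/6=-23806/7881
seg 1: a=-2, c=M1/2=4022/2627, d=(M2−M1)/(6·3)=-23389/70929, b=Δ1−h1·(2M1+M2)/6=326/7881
seg 2: a=3, c=M2/2=-11323/7881, d=(M3−M2)/(6·2)=55/142, b=Δ2−h2·(2M2+M3)/6=2555/7881
seg 3: a=1, c=M3/2=6992/7881, d=(M4−M3)/(6·3)=-12242/70929, b=Δ3−h3·(2M3+M4)/6=-6107/7881
seg 4: a=2, c=M4/2=-1750/2627, d=(M5−M4)/(6·2)=875/7881, b=Δ4−h4·(2M4+M5)/6=-881/7881
t_q=6 → seg 2, τ=1; S=3+2555/7881·τ+-11323/7881·τ²+55/142·τ³=505/222

  seg 0: a=2 b=-23806/7881 c=0 d=2011/7881
  seg 1: a=-2 b=326/7881 c=4022/2627 d=-23389/70929
  seg 2: a=3 b=2555/7881 c=-11323/7881 d=55/142
  seg 3: a=1 b=-6107/7881 c=6992/7881 d=-12242/70929
  seg 4: a=2 b=-881/7881 c=-1750/2627 d=875/7881
S(6) = 505/222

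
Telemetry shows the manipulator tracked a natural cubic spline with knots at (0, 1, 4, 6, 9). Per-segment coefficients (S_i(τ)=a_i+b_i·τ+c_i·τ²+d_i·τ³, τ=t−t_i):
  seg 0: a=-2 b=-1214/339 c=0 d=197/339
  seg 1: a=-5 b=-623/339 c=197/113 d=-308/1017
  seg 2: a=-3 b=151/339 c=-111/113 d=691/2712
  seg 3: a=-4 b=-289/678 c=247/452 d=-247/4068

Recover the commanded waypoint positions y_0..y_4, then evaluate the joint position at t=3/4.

y_0 = S_0(0) = a_0 = -2
y_1 = S_1(0) = a_1 = -5
y_2 = S_2(0) = a_2 = -3
y_3 = S_3(0) = a_3 = -4
y_4 = S_3(3) = -2
t_q=3/4 is in segment 0 (τ=3/4); S_0(τ)=-32115/7232

y_0=-2 y_1=-5 y_2=-3 y_3=-4 y_4=-2
S(3/4) = -32115/7232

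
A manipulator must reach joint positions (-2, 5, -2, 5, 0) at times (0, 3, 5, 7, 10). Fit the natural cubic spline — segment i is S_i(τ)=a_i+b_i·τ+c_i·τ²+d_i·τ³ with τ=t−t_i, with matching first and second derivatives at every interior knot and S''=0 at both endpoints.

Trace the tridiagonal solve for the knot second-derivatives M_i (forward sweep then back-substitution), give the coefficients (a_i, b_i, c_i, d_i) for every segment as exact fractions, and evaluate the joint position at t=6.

  seg 0: a=-2 b=97/20 c=0 d=-151/540
  seg 1: a=5 b=-27/10 c=-151/60 d=127/120
  seg 2: a=-2 b=-1/15 c=23/6 d=-41/40
  seg 3: a=5 b=89/30 c=-139/60 d=139/540
S(6) = 89/120

Δ: Δ0=7/3, Δ1=-7/2, Δ2=7/2, Δ3=-5/3
row 1: diag=10, rhs=-35; c'=1/5, d'=-7/2
row 2: denom=8−2·1/5=38/5; d'=(42−2·-7/2)/(38/5)=245/38
row 3: denom=10−2·5/19=180/19; d'=(-31−2·245/38)/(180/19)=-139/30
back: M3=-139/30
back: M2=245/38−5/19·-139/30=23/3
back: M1=-7/2−1/5·23/3=-151/30
M: M0=0, M1=-151/30, M2=23/3, M3=-139/30, M4=0
seg 0: a=-2, c=M0/2=0, d=(M1−M0)/(6·3)=-151/540, b=Δ0−h0·(2M0+M1)/6=97/20
seg 1: a=5, c=M1/2=-151/60, d=(M2−M1)/(6·2)=127/120, b=Δ1−h1·(2M1+M2)/6=-27/10
seg 2: a=-2, c=M2/2=23/6, d=(M3−M2)/(6·2)=-41/40, b=Δ2−h2·(2M2+M3)/6=-1/15
seg 3: a=5, c=M3/2=-139/60, d=(M4−M3)/(6·3)=139/540, b=Δ3−h3·(2M3+M4)/6=89/30
t_q=6 → seg 2, τ=1; S=-2+-1/15·τ+23/6·τ²+-41/40·τ³=89/120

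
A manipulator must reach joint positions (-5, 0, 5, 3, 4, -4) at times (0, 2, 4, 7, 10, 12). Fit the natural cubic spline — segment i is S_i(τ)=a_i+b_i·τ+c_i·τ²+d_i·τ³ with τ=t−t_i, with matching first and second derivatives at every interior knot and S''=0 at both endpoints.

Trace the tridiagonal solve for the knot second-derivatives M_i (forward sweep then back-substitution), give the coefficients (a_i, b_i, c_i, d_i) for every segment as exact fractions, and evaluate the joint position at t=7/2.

  seg 0: a=-5 b=4402/1929 c=0 d=841/15432
  seg 1: a=0 b=11327/3858 c=841/2572 d=-4205/15432
  seg 2: a=5 b=1879/1929 c=-841/643 d=1468/5787
  seg 3: a=3 b=-47/1929 c=627/643 d=-1651/5787
  seg 4: a=4 b=-3620/1929 c=-1024/643 d=512/1929
S(7/2) = 173663/41152

Δ: Δ0=5/2, Δ1=5/2, Δ2=-2/3, Δ3=1/3, Δ4=-4
row 1: diag=8, rhs=0; c'=1/4, d'=0
row 2: denom=10−2·1/4=19/2; d'=(-19−2·0)/(19/2)=-2
row 3: denom=12−3·6/19=210/19; d'=(6−3·-2)/(210/19)=38/35
row 4: denom=10−3·19/70=643/70; d'=(-26−3·38/35)/(643/70)=-2048/643
back: M4=-2048/643
back: M3=38/35−19/70·-2048/643=1254/643
back: M2=-2−6/19·1254/643=-1682/643
back: M1=0−1/4·-1682/643=841/1286
M: M0=0, M1=841/1286, M2=-1682/643, M3=1254/643, M4=-2048/643, M5=0
seg 0: a=-5, c=M0/2=0, d=(M1−M0)/(6·2)=841/15432, b=Δ0−h0·(2M0+M1)/6=4402/1929
seg 1: a=0, c=M1/2=841/2572, d=(M2−M1)/(6·2)=-4205/15432, b=Δ1−h1·(2M1+M2)/6=11327/3858
seg 2: a=5, c=M2/2=-841/643, d=(M3−M2)/(6·3)=1468/5787, b=Δ2−h2·(2M2+M3)/6=1879/1929
seg 3: a=3, c=M3/2=627/643, d=(M4−M3)/(6·3)=-1651/5787, b=Δ3−h3·(2M3+M4)/6=-47/1929
seg 4: a=4, c=M4/2=-1024/643, d=(M5−M4)/(6·2)=512/1929, b=Δ4−h4·(2M4+M5)/6=-3620/1929
t_q=7/2 → seg 1, τ=3/2; S=0+11327/3858·τ+841/2572·τ²+-4205/15432·τ³=173663/41152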